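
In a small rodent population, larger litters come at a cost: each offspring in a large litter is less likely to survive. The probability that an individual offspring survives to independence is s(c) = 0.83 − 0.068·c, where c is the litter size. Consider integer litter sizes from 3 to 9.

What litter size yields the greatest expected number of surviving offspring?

6

Expected surviving offspring = c × s(c):
  c=3: 3 × 0.626 = 1.878
  c=4: 4 × 0.558 = 2.232
  c=5: 5 × 0.490 = 2.450
  c=6: 6 × 0.422 = 2.532
  c=7: 7 × 0.354 = 2.478
  c=8: 8 × 0.286 = 2.288
  c=9: 9 × 0.218 = 1.962
Maximum at c = 6 (2.532 surviving offspring).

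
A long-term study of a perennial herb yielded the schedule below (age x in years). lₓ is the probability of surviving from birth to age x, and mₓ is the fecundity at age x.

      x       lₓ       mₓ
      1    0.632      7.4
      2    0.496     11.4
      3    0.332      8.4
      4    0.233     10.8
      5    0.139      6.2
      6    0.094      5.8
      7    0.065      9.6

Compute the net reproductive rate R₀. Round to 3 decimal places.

R₀ = Σ lₓ mₓ:
  age 1: 0.632 × 7.4 = 4.6768
  age 2: 0.496 × 11.4 = 5.6544
  age 3: 0.332 × 8.4 = 2.7888
  age 4: 0.233 × 10.8 = 2.5164
  age 5: 0.139 × 6.2 = 0.8618
  age 6: 0.094 × 5.8 = 0.5452
  age 7: 0.065 × 9.6 = 0.6240
R₀ = 4.6768 + 5.6544 + 2.7888 + 2.5164 + 0.8618 + 0.5452 + 0.6240 = 17.6674

17.667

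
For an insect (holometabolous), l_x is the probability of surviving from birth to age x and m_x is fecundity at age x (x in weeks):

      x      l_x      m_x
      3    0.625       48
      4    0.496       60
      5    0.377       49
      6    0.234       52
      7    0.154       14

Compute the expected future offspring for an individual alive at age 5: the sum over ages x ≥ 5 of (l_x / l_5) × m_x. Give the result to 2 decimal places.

l_5 = 0.377. Conditional survival from age 5 to x is l_x / l_5.
  x=5: (0.377/0.377) × 49 = 49.0000
  x=6: (0.234/0.377) × 52 = 32.2759
  x=7: (0.154/0.377) × 14 = 5.7188
Sum = 49.0000 + 32.2759 + 5.7188 = 86.9947

86.99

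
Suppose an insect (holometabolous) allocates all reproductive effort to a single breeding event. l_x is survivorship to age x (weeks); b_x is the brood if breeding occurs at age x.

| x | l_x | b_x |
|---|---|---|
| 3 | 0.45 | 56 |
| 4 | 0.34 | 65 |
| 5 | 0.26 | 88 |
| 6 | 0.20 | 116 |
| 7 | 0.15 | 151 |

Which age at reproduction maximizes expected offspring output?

Expected offspring if breeding at age x = l_x × b_x:
  age 3: 0.45 × 56 = 25.200
  age 4: 0.34 × 65 = 22.100
  age 5: 0.26 × 88 = 22.880
  age 6: 0.20 × 116 = 23.200
  age 7: 0.15 × 151 = 22.650
Maximum at age 3 (25.200).

3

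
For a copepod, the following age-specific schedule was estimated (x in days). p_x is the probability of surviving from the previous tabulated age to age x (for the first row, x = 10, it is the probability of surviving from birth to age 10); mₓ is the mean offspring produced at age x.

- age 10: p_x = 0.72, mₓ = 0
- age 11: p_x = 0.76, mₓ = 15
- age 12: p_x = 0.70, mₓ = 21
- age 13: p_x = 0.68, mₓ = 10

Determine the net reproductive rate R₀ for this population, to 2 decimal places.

18.86

Survivorship from birth: l_x = p_10·p_11·…·p_x.
  l_10 = 0.72000
  l_11 = 0.54720
  l_12 = 0.38304
  l_13 = 0.26047
R₀ = Σ l_x mₓ:
  age 10: 0.72000 × 0 = 0.0000
  age 11: 0.54720 × 15 = 8.2080
  age 12: 0.38304 × 21 = 8.0438
  age 13: 0.26047 × 10 = 2.6047
R₀ = 0.0000 + 8.2080 + 8.0438 + 2.6047 = 18.8565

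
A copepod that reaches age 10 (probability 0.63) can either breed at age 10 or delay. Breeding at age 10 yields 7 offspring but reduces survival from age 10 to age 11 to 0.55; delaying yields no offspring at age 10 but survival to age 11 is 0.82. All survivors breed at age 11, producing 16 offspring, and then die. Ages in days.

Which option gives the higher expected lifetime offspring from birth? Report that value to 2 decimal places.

breed at age 10: R₀ = 0.63 × (7 + 0.55 × 16) = 0.63 × 15.8000 = 9.9540
delay to age 11: R₀ = 0.63 × (0.82 × 16) = 0.63 × 13.1200 = 8.2656
Higher: breed at age 10 (9.9540).

9.95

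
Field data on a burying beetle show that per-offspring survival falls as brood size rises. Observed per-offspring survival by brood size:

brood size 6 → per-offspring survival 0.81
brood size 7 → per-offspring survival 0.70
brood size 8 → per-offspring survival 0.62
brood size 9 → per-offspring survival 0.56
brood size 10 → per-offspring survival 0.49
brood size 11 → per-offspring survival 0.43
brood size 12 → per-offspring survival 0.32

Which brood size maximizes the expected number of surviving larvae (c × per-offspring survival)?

Expected surviving larvae = c × s(c):
  c=6: 6 × 0.81 = 4.860
  c=7: 7 × 0.70 = 4.900
  c=8: 8 × 0.62 = 4.960
  c=9: 9 × 0.56 = 5.040
  c=10: 10 × 0.49 = 4.900
  c=11: 11 × 0.43 = 4.730
  c=12: 12 × 0.32 = 3.840
Maximum at c = 9 (5.040 surviving larvae).

9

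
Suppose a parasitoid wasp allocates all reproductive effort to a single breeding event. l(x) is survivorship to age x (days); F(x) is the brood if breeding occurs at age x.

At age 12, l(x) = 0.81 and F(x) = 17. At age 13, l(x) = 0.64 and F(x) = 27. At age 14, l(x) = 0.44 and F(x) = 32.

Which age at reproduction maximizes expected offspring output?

13

Expected offspring if breeding at age x = l(x) × F(x):
  age 12: 0.81 × 17 = 13.770
  age 13: 0.64 × 27 = 17.280
  age 14: 0.44 × 32 = 14.080
Maximum at age 13 (17.280).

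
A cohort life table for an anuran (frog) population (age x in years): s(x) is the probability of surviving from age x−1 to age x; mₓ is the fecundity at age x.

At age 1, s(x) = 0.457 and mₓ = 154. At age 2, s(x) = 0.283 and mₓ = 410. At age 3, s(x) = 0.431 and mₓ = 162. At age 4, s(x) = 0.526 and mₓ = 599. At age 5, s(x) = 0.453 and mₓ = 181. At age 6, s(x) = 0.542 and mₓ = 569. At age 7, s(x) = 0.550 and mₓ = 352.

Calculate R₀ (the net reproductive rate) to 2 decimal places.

157.89

Survivorship from birth: l_x = s_1·s_2·…·s_x.
  l_1 = 0.45700
  l_2 = 0.12933
  l_3 = 0.05574
  l_4 = 0.02932
  l_5 = 0.01328
  l_6 = 0.00720
  l_7 = 0.00396
R₀ = Σ l_x mₓ:
  age 1: 0.45700 × 154 = 70.3780
  age 2: 0.12933 × 410 = 53.0253
  age 3: 0.05574 × 162 = 9.0299
  age 4: 0.02932 × 599 = 17.5627
  age 5: 0.01328 × 181 = 2.4037
  age 6: 0.00720 × 569 = 4.0968
  age 7: 0.00396 × 352 = 1.3939
R₀ = 70.3780 + 53.0253 + 9.0299 + 17.5627 + 2.4037 + 4.0968 + 1.3939 = 157.8903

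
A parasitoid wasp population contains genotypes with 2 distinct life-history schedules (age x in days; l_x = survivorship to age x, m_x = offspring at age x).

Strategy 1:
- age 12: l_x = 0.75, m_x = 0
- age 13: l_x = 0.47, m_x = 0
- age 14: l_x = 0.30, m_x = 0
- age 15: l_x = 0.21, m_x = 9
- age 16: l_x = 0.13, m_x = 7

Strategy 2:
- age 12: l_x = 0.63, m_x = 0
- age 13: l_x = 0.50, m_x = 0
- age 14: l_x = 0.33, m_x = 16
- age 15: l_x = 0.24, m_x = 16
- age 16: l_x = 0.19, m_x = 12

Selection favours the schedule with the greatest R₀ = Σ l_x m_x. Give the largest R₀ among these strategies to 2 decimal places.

11.40

Strategy 1: R₀ = 0.75×0 + 0.47×0 + 0.30×0 + 0.21×9 + 0.13×7 = 2.8000
Strategy 2: R₀ = 0.63×0 + 0.50×0 + 0.33×16 + 0.24×16 + 0.19×12 = 11.4000
Highest R₀: strategy 2 with 11.4000.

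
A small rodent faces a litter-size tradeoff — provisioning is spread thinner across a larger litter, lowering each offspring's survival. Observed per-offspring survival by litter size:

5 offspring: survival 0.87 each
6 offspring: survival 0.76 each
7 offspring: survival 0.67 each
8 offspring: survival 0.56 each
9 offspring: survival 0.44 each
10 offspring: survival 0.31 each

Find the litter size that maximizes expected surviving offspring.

7

Expected surviving offspring = c × s(c):
  c=5: 5 × 0.87 = 4.350
  c=6: 6 × 0.76 = 4.560
  c=7: 7 × 0.67 = 4.690
  c=8: 8 × 0.56 = 4.480
  c=9: 9 × 0.44 = 3.960
  c=10: 10 × 0.31 = 3.100
Maximum at c = 7 (4.690 surviving offspring).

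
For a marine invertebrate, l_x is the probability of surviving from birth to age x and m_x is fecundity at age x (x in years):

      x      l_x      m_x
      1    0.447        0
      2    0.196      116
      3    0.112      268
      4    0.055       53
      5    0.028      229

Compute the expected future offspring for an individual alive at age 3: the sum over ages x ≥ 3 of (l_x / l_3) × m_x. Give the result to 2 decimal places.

l_3 = 0.112. Conditional survival from age 3 to x is l_x / l_3.
  x=3: (0.112/0.112) × 268 = 268.0000
  x=4: (0.055/0.112) × 53 = 26.0268
  x=5: (0.028/0.112) × 229 = 57.2500
Sum = 268.0000 + 26.0268 + 57.2500 = 351.2768

351.28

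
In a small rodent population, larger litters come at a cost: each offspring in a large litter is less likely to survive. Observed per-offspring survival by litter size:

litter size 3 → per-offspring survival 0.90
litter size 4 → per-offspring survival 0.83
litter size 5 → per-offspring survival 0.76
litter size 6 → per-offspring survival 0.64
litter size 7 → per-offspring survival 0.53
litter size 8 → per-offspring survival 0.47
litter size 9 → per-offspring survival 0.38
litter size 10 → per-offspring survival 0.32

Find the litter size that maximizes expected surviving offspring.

Expected surviving offspring = c × s(c):
  c=3: 3 × 0.90 = 2.700
  c=4: 4 × 0.83 = 3.320
  c=5: 5 × 0.76 = 3.800
  c=6: 6 × 0.64 = 3.840
  c=7: 7 × 0.53 = 3.710
  c=8: 8 × 0.47 = 3.760
  c=9: 9 × 0.38 = 3.420
  c=10: 10 × 0.32 = 3.200
Maximum at c = 6 (3.840 surviving offspring).

6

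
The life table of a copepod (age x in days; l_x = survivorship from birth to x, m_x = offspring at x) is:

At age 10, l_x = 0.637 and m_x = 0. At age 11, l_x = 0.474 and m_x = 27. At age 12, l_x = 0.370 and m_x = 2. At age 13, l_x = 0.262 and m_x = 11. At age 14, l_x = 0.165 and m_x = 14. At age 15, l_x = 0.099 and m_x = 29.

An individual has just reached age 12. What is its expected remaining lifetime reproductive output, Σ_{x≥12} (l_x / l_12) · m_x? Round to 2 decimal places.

l_12 = 0.370. Conditional survival from age 12 to x is l_x / l_12.
  x=12: (0.370/0.370) × 2 = 2.0000
  x=13: (0.262/0.370) × 11 = 7.7892
  x=14: (0.165/0.370) × 14 = 6.2432
  x=15: (0.099/0.370) × 29 = 7.7595
Sum = 2.0000 + 7.7892 + 6.2432 + 7.7595 = 23.7919

23.79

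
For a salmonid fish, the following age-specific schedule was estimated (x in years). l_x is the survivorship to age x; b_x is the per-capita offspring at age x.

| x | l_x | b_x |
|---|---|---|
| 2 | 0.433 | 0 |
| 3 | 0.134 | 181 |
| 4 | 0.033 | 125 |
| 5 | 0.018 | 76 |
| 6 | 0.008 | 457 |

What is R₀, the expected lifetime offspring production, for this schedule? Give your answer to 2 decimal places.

33.40

R₀ = Σ l_x b_x:
  age 2: 0.433 × 0 = 0.0000
  age 3: 0.134 × 181 = 24.2540
  age 4: 0.033 × 125 = 4.1250
  age 5: 0.018 × 76 = 1.3680
  age 6: 0.008 × 457 = 3.6560
R₀ = 0.0000 + 24.2540 + 4.1250 + 1.3680 + 3.6560 = 33.4030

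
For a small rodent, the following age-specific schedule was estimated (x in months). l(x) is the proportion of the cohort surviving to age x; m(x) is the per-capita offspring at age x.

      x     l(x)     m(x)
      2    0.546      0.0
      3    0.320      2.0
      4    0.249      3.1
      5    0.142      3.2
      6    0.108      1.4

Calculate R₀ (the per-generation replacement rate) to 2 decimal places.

2.02

R₀ = Σ l(x) m(x):
  age 2: 0.546 × 0.0 = 0.0000
  age 3: 0.320 × 2.0 = 0.6400
  age 4: 0.249 × 3.1 = 0.7719
  age 5: 0.142 × 3.2 = 0.4544
  age 6: 0.108 × 1.4 = 0.1512
R₀ = 0.0000 + 0.6400 + 0.7719 + 0.4544 + 0.1512 = 2.0175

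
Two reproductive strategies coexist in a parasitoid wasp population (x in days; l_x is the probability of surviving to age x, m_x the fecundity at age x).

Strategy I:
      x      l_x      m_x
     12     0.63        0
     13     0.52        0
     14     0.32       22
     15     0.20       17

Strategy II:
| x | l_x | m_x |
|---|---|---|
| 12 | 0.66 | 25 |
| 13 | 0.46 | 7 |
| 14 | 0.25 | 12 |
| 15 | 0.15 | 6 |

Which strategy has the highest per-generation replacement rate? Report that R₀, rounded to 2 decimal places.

23.62

Strategy I: R₀ = 0.63×0 + 0.52×0 + 0.32×22 + 0.20×17 = 10.4400
Strategy II: R₀ = 0.66×25 + 0.46×7 + 0.25×12 + 0.15×6 = 23.6200
Highest R₀: strategy II with 23.6200.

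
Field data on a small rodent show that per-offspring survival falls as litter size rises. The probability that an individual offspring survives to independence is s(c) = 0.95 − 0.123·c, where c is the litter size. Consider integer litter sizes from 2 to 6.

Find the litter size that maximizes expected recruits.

Expected recruits = c × s(c):
  c=2: 2 × 0.704 = 1.408
  c=3: 3 × 0.581 = 1.743
  c=4: 4 × 0.458 = 1.832
  c=5: 5 × 0.335 = 1.675
  c=6: 6 × 0.212 = 1.272
Maximum at c = 4 (1.832 recruits).

4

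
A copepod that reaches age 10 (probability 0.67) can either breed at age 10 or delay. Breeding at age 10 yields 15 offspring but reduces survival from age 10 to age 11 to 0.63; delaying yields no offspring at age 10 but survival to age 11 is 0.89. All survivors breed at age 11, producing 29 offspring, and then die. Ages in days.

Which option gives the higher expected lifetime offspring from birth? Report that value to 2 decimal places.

breed at age 10: R₀ = 0.67 × (15 + 0.63 × 29) = 0.67 × 33.2700 = 22.2909
delay to age 11: R₀ = 0.67 × (0.89 × 29) = 0.67 × 25.8100 = 17.2927
Higher: breed at age 10 (22.2909).

22.29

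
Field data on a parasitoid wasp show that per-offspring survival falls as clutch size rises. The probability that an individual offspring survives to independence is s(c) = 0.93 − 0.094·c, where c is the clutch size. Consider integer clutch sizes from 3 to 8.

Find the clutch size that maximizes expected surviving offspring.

Expected surviving offspring = c × s(c):
  c=3: 3 × 0.648 = 1.944
  c=4: 4 × 0.554 = 2.216
  c=5: 5 × 0.460 = 2.300
  c=6: 6 × 0.366 = 2.196
  c=7: 7 × 0.272 = 1.904
  c=8: 8 × 0.178 = 1.424
Maximum at c = 5 (2.300 surviving offspring).

5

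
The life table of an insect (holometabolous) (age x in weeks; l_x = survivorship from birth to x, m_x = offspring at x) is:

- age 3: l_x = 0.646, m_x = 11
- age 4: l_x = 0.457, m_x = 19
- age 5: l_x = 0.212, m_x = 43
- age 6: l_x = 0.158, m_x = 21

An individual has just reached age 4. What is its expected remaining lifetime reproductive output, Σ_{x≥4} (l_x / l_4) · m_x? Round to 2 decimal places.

46.21

l_4 = 0.457. Conditional survival from age 4 to x is l_x / l_4.
  x=4: (0.457/0.457) × 19 = 19.0000
  x=5: (0.212/0.457) × 43 = 19.9475
  x=6: (0.158/0.457) × 21 = 7.2604
Sum = 19.0000 + 19.9475 + 7.2604 = 46.2079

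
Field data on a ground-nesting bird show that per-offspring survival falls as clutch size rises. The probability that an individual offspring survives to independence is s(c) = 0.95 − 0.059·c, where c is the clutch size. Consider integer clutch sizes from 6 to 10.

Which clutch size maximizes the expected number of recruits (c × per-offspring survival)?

Expected recruits = c × s(c):
  c=6: 6 × 0.596 = 3.576
  c=7: 7 × 0.537 = 3.759
  c=8: 8 × 0.478 = 3.824
  c=9: 9 × 0.419 = 3.771
  c=10: 10 × 0.360 = 3.600
Maximum at c = 8 (3.824 recruits).

8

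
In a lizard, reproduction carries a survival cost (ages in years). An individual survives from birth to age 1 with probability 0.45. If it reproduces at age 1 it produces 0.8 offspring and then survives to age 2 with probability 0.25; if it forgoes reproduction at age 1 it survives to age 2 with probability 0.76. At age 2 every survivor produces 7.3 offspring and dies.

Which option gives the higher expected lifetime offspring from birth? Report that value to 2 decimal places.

2.50

breed at age 1: R₀ = 0.45 × (0.8 + 0.25 × 7.3) = 0.45 × 2.6250 = 1.1813
delay to age 2: R₀ = 0.45 × (0.76 × 7.3) = 0.45 × 5.5480 = 2.4966
Higher: delay to age 2 (2.4966).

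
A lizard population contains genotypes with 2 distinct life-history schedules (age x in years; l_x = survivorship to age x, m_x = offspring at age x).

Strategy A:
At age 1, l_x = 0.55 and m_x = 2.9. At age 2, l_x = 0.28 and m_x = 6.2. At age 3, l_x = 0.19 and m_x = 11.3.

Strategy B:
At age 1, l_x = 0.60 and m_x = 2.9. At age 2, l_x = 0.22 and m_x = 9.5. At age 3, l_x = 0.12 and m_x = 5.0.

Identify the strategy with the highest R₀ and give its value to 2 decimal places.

5.48

Strategy A: R₀ = 0.55×2.9 + 0.28×6.2 + 0.19×11.3 = 5.4780
Strategy B: R₀ = 0.60×2.9 + 0.22×9.5 + 0.12×5.0 = 4.4300
Highest R₀: strategy A with 5.4780.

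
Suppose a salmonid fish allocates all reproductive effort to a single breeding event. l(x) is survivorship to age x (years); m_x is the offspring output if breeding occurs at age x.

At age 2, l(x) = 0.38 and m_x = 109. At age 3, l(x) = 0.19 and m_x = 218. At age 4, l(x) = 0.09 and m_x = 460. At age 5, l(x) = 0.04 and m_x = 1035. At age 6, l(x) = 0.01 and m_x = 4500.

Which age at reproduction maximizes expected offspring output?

6

Expected offspring if breeding at age x = l(x) × m_x:
  age 2: 0.38 × 109 = 41.420
  age 3: 0.19 × 218 = 41.420
  age 4: 0.09 × 460 = 41.400
  age 5: 0.04 × 1035 = 41.400
  age 6: 0.01 × 4500 = 45.000
Maximum at age 6 (45.000).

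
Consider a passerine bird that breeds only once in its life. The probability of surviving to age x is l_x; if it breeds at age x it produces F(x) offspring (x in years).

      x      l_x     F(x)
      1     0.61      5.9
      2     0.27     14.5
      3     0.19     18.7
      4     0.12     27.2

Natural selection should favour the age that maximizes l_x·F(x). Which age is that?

2

Expected offspring if breeding at age x = l_x × F(x):
  age 1: 0.61 × 5.9 = 3.599
  age 2: 0.27 × 14.5 = 3.915
  age 3: 0.19 × 18.7 = 3.553
  age 4: 0.12 × 27.2 = 3.264
Maximum at age 2 (3.915).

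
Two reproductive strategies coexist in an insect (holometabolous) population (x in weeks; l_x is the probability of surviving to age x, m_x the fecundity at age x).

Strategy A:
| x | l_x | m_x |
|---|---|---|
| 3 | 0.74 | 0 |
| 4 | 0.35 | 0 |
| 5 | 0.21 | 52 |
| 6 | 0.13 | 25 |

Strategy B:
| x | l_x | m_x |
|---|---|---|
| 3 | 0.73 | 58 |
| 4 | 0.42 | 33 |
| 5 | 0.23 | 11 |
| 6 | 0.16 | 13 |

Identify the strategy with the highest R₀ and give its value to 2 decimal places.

60.81

Strategy A: R₀ = 0.74×0 + 0.35×0 + 0.21×52 + 0.13×25 = 14.1700
Strategy B: R₀ = 0.73×58 + 0.42×33 + 0.23×11 + 0.16×13 = 60.8100
Highest R₀: strategy B with 60.8100.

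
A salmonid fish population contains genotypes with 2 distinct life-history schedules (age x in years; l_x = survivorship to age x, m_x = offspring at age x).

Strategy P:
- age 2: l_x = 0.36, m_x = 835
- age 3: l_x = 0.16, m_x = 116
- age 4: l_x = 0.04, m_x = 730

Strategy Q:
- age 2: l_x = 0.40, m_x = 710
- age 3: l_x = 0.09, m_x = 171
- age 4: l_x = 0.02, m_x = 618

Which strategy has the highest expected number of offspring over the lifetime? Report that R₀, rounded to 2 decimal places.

Strategy P: R₀ = 0.36×835 + 0.16×116 + 0.04×730 = 348.3600
Strategy Q: R₀ = 0.40×710 + 0.09×171 + 0.02×618 = 311.7500
Highest R₀: strategy P with 348.3600.

348.36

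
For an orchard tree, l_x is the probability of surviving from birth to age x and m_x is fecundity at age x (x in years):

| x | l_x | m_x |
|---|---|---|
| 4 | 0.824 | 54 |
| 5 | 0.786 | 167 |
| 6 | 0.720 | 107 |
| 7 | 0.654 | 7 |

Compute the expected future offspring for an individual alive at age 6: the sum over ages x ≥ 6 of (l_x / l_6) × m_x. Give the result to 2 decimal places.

113.36

l_6 = 0.720. Conditional survival from age 6 to x is l_x / l_6.
  x=6: (0.720/0.720) × 107 = 107.0000
  x=7: (0.654/0.720) × 7 = 6.3583
Sum = 107.0000 + 6.3583 = 113.3583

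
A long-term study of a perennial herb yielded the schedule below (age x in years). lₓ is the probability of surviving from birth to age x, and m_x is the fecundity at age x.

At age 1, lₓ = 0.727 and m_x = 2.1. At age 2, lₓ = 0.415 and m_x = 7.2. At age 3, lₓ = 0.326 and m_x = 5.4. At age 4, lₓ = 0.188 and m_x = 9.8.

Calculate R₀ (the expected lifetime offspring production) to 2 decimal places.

R₀ = Σ lₓ m_x:
  age 1: 0.727 × 2.1 = 1.5267
  age 2: 0.415 × 7.2 = 2.9880
  age 3: 0.326 × 5.4 = 1.7604
  age 4: 0.188 × 9.8 = 1.8424
R₀ = 1.5267 + 2.9880 + 1.7604 + 1.8424 = 8.1175

8.12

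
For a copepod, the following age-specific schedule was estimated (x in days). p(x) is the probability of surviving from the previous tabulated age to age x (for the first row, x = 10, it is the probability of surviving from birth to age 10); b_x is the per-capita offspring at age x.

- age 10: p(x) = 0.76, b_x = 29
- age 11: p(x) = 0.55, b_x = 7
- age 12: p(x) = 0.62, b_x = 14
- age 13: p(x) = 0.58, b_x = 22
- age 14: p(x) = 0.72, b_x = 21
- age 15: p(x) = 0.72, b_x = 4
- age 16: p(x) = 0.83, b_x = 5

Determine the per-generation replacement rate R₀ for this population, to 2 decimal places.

34.81

Survivorship from birth: l_x = p_10·p_11·…·p_x.
  l_10 = 0.76000
  l_11 = 0.41800
  l_12 = 0.25916
  l_13 = 0.15031
  l_14 = 0.10823
  l_15 = 0.07792
  l_16 = 0.06468
R₀ = Σ l_x b_x:
  age 10: 0.76000 × 29 = 22.0400
  age 11: 0.41800 × 7 = 2.9260
  age 12: 0.25916 × 14 = 3.6282
  age 13: 0.15031 × 22 = 3.3068
  age 14: 0.10823 × 21 = 2.2728
  age 15: 0.07792 × 4 = 0.3117
  age 16: 0.06468 × 5 = 0.3234
R₀ = 22.0400 + 2.9260 + 3.6282 + 3.3068 + 2.2728 + 0.3117 + 0.3234 = 34.8090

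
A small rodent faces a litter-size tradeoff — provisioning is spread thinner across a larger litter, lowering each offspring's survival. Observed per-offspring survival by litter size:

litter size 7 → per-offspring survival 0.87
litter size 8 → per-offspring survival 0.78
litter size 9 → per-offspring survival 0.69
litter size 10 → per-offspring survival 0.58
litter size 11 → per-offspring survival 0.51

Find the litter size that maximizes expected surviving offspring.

8

Expected surviving offspring = c × s(c):
  c=7: 7 × 0.87 = 6.090
  c=8: 8 × 0.78 = 6.240
  c=9: 9 × 0.69 = 6.210
  c=10: 10 × 0.58 = 5.800
  c=11: 11 × 0.51 = 5.610
Maximum at c = 8 (6.240 surviving offspring).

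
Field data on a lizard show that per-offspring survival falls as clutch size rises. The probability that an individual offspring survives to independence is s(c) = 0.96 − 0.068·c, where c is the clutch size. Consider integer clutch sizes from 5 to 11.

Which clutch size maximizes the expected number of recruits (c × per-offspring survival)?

Expected recruits = c × s(c):
  c=5: 5 × 0.620 = 3.100
  c=6: 6 × 0.552 = 3.312
  c=7: 7 × 0.484 = 3.388
  c=8: 8 × 0.416 = 3.328
  c=9: 9 × 0.348 = 3.132
  c=10: 10 × 0.280 = 2.800
  c=11: 11 × 0.212 = 2.332
Maximum at c = 7 (3.388 recruits).

7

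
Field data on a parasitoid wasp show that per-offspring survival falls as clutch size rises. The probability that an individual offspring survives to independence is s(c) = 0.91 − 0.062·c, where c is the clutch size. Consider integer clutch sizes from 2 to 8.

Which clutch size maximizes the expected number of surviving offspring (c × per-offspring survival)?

Expected surviving offspring = c × s(c):
  c=2: 2 × 0.786 = 1.572
  c=3: 3 × 0.724 = 2.172
  c=4: 4 × 0.662 = 2.648
  c=5: 5 × 0.600 = 3.000
  c=6: 6 × 0.538 = 3.228
  c=7: 7 × 0.476 = 3.332
  c=8: 8 × 0.414 = 3.312
Maximum at c = 7 (3.332 surviving offspring).

7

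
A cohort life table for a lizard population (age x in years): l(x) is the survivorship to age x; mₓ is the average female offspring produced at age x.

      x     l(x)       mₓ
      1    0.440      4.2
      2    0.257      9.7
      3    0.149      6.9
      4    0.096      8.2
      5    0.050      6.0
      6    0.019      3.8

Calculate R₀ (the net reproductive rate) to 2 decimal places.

6.53

R₀ = Σ l(x) mₓ:
  age 1: 0.440 × 4.2 = 1.8480
  age 2: 0.257 × 9.7 = 2.4929
  age 3: 0.149 × 6.9 = 1.0281
  age 4: 0.096 × 8.2 = 0.7872
  age 5: 0.050 × 6.0 = 0.3000
  age 6: 0.019 × 3.8 = 0.0722
R₀ = 1.8480 + 2.4929 + 1.0281 + 0.7872 + 0.3000 + 0.0722 = 6.5284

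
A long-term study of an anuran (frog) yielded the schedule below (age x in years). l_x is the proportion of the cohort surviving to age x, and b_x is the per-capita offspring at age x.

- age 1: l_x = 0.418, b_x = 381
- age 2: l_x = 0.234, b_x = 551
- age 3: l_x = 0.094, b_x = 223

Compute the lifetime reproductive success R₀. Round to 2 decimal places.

309.15

R₀ = Σ l_x b_x:
  age 1: 0.418 × 381 = 159.2580
  age 2: 0.234 × 551 = 128.9340
  age 3: 0.094 × 223 = 20.9620
R₀ = 159.2580 + 128.9340 + 20.9620 = 309.1540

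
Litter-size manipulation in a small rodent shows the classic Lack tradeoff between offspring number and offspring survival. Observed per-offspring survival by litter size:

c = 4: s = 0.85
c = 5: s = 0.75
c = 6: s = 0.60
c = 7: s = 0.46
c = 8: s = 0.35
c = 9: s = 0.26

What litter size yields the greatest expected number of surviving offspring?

Expected surviving offspring = c × s(c):
  c=4: 4 × 0.85 = 3.400
  c=5: 5 × 0.75 = 3.750
  c=6: 6 × 0.60 = 3.600
  c=7: 7 × 0.46 = 3.220
  c=8: 8 × 0.35 = 2.800
  c=9: 9 × 0.26 = 2.340
Maximum at c = 5 (3.750 surviving offspring).

5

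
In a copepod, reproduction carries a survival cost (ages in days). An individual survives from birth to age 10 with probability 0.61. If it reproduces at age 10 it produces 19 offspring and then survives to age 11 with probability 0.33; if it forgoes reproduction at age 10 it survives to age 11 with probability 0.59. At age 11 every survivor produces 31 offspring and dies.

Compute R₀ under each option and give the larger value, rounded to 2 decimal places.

17.83

breed at age 10: R₀ = 0.61 × (19 + 0.33 × 31) = 0.61 × 29.2300 = 17.8303
delay to age 11: R₀ = 0.61 × (0.59 × 31) = 0.61 × 18.2900 = 11.1569
Higher: breed at age 10 (17.8303).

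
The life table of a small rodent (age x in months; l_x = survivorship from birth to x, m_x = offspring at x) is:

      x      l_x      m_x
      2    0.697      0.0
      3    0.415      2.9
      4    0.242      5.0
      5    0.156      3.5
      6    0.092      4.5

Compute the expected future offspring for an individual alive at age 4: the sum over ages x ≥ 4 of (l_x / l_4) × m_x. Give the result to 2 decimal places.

l_4 = 0.242. Conditional survival from age 4 to x is l_x / l_4.
  x=4: (0.242/0.242) × 5.0 = 5.0000
  x=5: (0.156/0.242) × 3.5 = 2.2562
  x=6: (0.092/0.242) × 4.5 = 1.7107
Sum = 5.0000 + 2.2562 + 1.7107 = 8.9669

8.97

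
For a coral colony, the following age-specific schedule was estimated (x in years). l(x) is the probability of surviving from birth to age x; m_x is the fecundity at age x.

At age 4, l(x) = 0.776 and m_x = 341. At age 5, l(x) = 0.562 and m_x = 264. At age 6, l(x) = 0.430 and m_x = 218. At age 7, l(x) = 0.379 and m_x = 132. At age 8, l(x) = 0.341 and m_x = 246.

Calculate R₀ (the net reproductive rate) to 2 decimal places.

640.64

R₀ = Σ l(x) m_x:
  age 4: 0.776 × 341 = 264.6160
  age 5: 0.562 × 264 = 148.3680
  age 6: 0.430 × 218 = 93.7400
  age 7: 0.379 × 132 = 50.0280
  age 8: 0.341 × 246 = 83.8860
R₀ = 264.6160 + 148.3680 + 93.7400 + 50.0280 + 83.8860 = 640.6380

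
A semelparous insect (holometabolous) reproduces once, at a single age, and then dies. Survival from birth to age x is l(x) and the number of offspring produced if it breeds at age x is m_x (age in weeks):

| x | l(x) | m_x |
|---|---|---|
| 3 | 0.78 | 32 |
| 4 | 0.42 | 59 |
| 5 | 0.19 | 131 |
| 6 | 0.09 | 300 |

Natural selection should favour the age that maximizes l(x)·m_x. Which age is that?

6

Expected offspring if breeding at age x = l(x) × m_x:
  age 3: 0.78 × 32 = 24.960
  age 4: 0.42 × 59 = 24.780
  age 5: 0.19 × 131 = 24.890
  age 6: 0.09 × 300 = 27.000
Maximum at age 6 (27.000).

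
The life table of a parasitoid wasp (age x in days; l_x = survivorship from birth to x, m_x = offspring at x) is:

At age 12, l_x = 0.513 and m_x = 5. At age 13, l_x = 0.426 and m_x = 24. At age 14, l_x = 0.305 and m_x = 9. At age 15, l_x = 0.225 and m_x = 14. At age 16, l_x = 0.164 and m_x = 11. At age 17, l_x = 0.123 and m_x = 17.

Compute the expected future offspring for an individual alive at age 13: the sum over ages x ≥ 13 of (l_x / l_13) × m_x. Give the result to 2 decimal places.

46.98

l_13 = 0.426. Conditional survival from age 13 to x is l_x / l_13.
  x=13: (0.426/0.426) × 24 = 24.0000
  x=14: (0.305/0.426) × 9 = 6.4437
  x=15: (0.225/0.426) × 14 = 7.3944
  x=16: (0.164/0.426) × 11 = 4.2347
  x=17: (0.123/0.426) × 17 = 4.9085
Sum = 24.0000 + 6.4437 + 7.3944 + 4.2347 + 4.9085 = 46.9812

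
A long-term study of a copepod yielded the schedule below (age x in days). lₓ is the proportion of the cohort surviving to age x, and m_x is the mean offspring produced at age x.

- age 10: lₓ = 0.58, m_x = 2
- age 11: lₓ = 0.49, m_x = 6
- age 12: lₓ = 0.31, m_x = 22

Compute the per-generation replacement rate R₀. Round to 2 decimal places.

R₀ = Σ lₓ m_x:
  age 10: 0.58 × 2 = 1.1600
  age 11: 0.49 × 6 = 2.9400
  age 12: 0.31 × 22 = 6.8200
R₀ = 1.1600 + 2.9400 + 6.8200 = 10.9200

10.92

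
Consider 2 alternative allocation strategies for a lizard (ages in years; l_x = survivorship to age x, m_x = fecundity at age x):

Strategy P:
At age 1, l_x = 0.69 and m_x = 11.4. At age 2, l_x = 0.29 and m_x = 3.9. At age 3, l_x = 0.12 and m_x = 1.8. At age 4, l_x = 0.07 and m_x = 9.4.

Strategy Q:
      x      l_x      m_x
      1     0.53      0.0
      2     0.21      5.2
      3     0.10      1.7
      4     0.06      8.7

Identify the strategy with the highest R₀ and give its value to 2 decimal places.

Strategy P: R₀ = 0.69×11.4 + 0.29×3.9 + 0.12×1.8 + 0.07×9.4 = 9.8710
Strategy Q: R₀ = 0.53×0.0 + 0.21×5.2 + 0.10×1.7 + 0.06×8.7 = 1.7840
Highest R₀: strategy P with 9.8710.

9.87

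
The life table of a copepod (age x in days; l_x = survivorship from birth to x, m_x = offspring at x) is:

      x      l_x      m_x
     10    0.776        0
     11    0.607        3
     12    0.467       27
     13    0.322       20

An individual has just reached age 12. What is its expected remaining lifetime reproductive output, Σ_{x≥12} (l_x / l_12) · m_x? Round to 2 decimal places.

l_12 = 0.467. Conditional survival from age 12 to x is l_x / l_12.
  x=12: (0.467/0.467) × 27 = 27.0000
  x=13: (0.322/0.467) × 20 = 13.7901
Sum = 27.0000 + 13.7901 = 40.7901

40.79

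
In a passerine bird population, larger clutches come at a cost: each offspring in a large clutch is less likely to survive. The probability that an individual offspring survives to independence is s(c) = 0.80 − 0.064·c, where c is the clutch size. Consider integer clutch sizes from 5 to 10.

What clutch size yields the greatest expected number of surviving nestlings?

Expected surviving nestlings = c × s(c):
  c=5: 5 × 0.480 = 2.400
  c=6: 6 × 0.416 = 2.496
  c=7: 7 × 0.352 = 2.464
  c=8: 8 × 0.288 = 2.304
  c=9: 9 × 0.224 = 2.016
  c=10: 10 × 0.160 = 1.600
Maximum at c = 6 (2.496 surviving nestlings).

6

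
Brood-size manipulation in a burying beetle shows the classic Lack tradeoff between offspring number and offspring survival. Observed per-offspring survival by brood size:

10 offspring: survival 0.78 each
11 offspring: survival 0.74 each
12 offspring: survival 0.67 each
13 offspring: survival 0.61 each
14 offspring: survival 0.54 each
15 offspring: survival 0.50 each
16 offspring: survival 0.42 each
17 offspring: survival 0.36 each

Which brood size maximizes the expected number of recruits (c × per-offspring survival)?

Expected recruits = c × s(c):
  c=10: 10 × 0.78 = 7.800
  c=11: 11 × 0.74 = 8.140
  c=12: 12 × 0.67 = 8.040
  c=13: 13 × 0.61 = 7.930
  c=14: 14 × 0.54 = 7.560
  c=15: 15 × 0.50 = 7.500
  c=16: 16 × 0.42 = 6.720
  c=17: 17 × 0.36 = 6.120
Maximum at c = 11 (8.140 recruits).

11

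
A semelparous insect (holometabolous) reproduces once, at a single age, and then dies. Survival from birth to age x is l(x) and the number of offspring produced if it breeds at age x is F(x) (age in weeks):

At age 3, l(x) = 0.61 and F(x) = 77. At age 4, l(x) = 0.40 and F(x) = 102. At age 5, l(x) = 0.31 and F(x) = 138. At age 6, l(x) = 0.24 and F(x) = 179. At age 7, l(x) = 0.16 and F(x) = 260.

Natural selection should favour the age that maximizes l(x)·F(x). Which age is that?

3

Expected offspring if breeding at age x = l(x) × F(x):
  age 3: 0.61 × 77 = 46.970
  age 4: 0.40 × 102 = 40.800
  age 5: 0.31 × 138 = 42.780
  age 6: 0.24 × 179 = 42.960
  age 7: 0.16 × 260 = 41.600
Maximum at age 3 (46.970).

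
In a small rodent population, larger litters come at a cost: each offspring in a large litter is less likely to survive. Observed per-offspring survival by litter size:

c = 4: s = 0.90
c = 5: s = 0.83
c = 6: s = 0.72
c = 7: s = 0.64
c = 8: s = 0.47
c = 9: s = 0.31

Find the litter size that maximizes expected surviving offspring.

7

Expected surviving offspring = c × s(c):
  c=4: 4 × 0.90 = 3.600
  c=5: 5 × 0.83 = 4.150
  c=6: 6 × 0.72 = 4.320
  c=7: 7 × 0.64 = 4.480
  c=8: 8 × 0.47 = 3.760
  c=9: 9 × 0.31 = 2.790
Maximum at c = 7 (4.480 surviving offspring).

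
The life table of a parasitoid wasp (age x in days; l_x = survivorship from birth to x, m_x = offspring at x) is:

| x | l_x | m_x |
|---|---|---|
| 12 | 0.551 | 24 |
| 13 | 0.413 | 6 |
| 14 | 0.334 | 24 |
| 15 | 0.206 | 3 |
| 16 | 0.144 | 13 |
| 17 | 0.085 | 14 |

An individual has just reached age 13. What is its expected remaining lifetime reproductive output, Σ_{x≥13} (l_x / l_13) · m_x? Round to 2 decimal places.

l_13 = 0.413. Conditional survival from age 13 to x is l_x / l_13.
  x=13: (0.413/0.413) × 6 = 6.0000
  x=14: (0.334/0.413) × 24 = 19.4092
  x=15: (0.206/0.413) × 3 = 1.4964
  x=16: (0.144/0.413) × 13 = 4.5327
  x=17: (0.085/0.413) × 14 = 2.8814
Sum = 6.0000 + 19.4092 + 1.4964 + 4.5327 + 2.8814 = 34.3196

34.32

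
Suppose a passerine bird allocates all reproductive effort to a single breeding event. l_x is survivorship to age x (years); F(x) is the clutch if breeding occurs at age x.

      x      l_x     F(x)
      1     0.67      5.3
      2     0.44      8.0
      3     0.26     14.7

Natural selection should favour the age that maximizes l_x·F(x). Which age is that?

Expected offspring if breeding at age x = l_x × F(x):
  age 1: 0.67 × 5.3 = 3.551
  age 2: 0.44 × 8.0 = 3.520
  age 3: 0.26 × 14.7 = 3.822
Maximum at age 3 (3.822).

3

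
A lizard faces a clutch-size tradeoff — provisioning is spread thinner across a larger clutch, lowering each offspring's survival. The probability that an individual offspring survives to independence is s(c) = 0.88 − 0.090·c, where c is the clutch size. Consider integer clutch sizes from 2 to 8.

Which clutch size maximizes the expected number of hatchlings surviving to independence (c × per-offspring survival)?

Expected hatchlings surviving to independence = c × s(c):
  c=2: 2 × 0.700 = 1.400
  c=3: 3 × 0.610 = 1.830
  c=4: 4 × 0.520 = 2.080
  c=5: 5 × 0.430 = 2.150
  c=6: 6 × 0.340 = 2.040
  c=7: 7 × 0.250 = 1.750
  c=8: 8 × 0.160 = 1.280
Maximum at c = 5 (2.150 hatchlings surviving to independence).

5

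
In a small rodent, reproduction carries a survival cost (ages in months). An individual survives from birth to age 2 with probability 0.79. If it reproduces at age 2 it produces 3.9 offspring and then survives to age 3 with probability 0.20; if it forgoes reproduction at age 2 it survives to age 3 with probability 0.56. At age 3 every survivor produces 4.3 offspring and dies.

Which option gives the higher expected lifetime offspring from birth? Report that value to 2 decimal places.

3.76

breed at age 2: R₀ = 0.79 × (3.9 + 0.20 × 4.3) = 0.79 × 4.7600 = 3.7604
delay to age 3: R₀ = 0.79 × (0.56 × 4.3) = 0.79 × 2.4080 = 1.9023
Higher: breed at age 2 (3.7604).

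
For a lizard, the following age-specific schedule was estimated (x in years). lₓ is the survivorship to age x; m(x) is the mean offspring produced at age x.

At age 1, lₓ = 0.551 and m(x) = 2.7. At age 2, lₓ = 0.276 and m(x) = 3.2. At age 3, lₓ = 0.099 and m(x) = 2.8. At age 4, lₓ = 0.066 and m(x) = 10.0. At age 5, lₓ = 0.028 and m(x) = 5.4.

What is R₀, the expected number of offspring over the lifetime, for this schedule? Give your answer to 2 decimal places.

3.46

R₀ = Σ lₓ m(x):
  age 1: 0.551 × 2.7 = 1.4877
  age 2: 0.276 × 3.2 = 0.8832
  age 3: 0.099 × 2.8 = 0.2772
  age 4: 0.066 × 10.0 = 0.6600
  age 5: 0.028 × 5.4 = 0.1512
R₀ = 1.4877 + 0.8832 + 0.2772 + 0.6600 + 0.1512 = 3.4593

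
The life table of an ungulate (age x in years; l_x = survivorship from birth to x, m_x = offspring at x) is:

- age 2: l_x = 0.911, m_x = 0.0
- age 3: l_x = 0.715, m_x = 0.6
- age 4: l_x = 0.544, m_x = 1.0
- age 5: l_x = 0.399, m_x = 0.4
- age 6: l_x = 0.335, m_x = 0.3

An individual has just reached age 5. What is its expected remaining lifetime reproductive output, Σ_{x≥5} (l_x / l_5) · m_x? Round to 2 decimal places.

l_5 = 0.399. Conditional survival from age 5 to x is l_x / l_5.
  x=5: (0.399/0.399) × 0.4 = 0.4000
  x=6: (0.335/0.399) × 0.3 = 0.2519
Sum = 0.4000 + 0.2519 = 0.6519

0.65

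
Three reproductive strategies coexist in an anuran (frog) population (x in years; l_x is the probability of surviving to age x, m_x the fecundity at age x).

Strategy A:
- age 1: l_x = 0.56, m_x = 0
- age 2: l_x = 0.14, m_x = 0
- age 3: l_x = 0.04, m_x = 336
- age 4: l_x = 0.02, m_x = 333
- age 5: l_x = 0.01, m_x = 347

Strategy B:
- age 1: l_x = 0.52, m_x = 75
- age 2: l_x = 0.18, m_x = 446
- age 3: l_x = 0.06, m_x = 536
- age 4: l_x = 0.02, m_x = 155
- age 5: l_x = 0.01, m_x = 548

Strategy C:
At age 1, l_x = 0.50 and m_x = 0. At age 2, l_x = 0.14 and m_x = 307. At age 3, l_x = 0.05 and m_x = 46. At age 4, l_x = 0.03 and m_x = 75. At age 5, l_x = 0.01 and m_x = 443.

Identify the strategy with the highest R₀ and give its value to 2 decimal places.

Strategy A: R₀ = 0.56×0 + 0.14×0 + 0.04×336 + 0.02×333 + 0.01×347 = 23.5700
Strategy B: R₀ = 0.52×75 + 0.18×446 + 0.06×536 + 0.02×155 + 0.01×548 = 160.0200
Strategy C: R₀ = 0.50×0 + 0.14×307 + 0.05×46 + 0.03×75 + 0.01×443 = 51.9600
Highest R₀: strategy B with 160.0200.

160.02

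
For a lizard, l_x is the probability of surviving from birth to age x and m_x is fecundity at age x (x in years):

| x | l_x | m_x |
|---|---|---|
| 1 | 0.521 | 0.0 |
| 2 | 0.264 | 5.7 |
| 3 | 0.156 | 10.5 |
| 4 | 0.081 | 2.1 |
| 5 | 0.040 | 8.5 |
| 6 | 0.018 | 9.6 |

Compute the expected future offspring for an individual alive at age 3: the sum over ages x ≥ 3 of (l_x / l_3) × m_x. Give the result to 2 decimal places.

14.88

l_3 = 0.156. Conditional survival from age 3 to x is l_x / l_3.
  x=3: (0.156/0.156) × 10.5 = 10.5000
  x=4: (0.081/0.156) × 2.1 = 1.0904
  x=5: (0.040/0.156) × 8.5 = 2.1795
  x=6: (0.018/0.156) × 9.6 = 1.1077
Sum = 10.5000 + 1.0904 + 2.1795 + 1.1077 = 14.8776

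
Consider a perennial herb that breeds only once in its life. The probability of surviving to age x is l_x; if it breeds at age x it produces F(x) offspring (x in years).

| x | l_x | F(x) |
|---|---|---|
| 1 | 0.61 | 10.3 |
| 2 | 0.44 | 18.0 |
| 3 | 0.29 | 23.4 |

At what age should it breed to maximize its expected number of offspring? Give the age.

2

Expected offspring if breeding at age x = l_x × F(x):
  age 1: 0.61 × 10.3 = 6.283
  age 2: 0.44 × 18.0 = 7.920
  age 3: 0.29 × 23.4 = 6.786
Maximum at age 2 (7.920).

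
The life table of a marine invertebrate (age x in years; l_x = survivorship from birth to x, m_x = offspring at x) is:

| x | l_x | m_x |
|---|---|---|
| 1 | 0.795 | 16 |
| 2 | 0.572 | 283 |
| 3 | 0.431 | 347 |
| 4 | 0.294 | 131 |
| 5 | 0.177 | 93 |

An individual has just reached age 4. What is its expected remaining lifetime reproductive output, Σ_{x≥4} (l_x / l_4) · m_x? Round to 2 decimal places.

186.99

l_4 = 0.294. Conditional survival from age 4 to x is l_x / l_4.
  x=4: (0.294/0.294) × 131 = 131.0000
  x=5: (0.177/0.294) × 93 = 55.9898
Sum = 131.0000 + 55.9898 = 186.9898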